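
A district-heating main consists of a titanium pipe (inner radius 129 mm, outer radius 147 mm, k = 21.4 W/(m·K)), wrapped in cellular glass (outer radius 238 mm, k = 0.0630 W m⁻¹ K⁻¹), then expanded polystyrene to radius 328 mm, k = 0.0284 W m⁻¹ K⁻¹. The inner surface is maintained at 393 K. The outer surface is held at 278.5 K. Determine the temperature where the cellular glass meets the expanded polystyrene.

Resistance network (inner→outer):
  R'_titanium = ln(0.147/0.129)/(2πk) = 0.1306/(2π·21.4) = 9.714×10^-4 m·K/W
  R'_cellular glass = ln(0.238/0.147)/(2πk) = 0.4818/(2π·0.0630) = 1.217 m·K/W
  R'_expanded polystyrene = ln(0.328/0.238)/(2πk) = 0.3207/(2π·0.0284) = 1.797 m·K/W
ΣR = 9.714×10^-4 + 1.217 + 1.797 = 3.015 m·K/W
Q' = ΔT/ΣR = (393 K − 278.5 K)/3.015 = 37.98 W/m
From the inner boundary to the cellular glass/expanded polystyrene interface, ΣR_partial = 1.218 m·K/W.
T_interface = T_in − Q'·ΣR_partial = 393 K − (37.98)(1.218) = 346.7 K

T = 346.7 K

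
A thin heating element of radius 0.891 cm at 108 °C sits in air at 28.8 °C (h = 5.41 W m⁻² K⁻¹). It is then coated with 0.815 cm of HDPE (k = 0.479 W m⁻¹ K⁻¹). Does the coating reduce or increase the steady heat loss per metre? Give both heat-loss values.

increases: 24.0 → 40.8 W/m

Critical radius for a cylinder: r_cr = k/h = 0.0885 m = 8.85 cm.
Outer radius after coating: r₂ = 0.00891 + 0.00815 = 0.01706 m.
Since r₁ < r_cr and r₂ ≤ r_cr, the coating moves toward the maximum at r_cr — heat loss rises.
Bare: R = 1/(2πr₁h) = 3.302 m·K/W; Q = 79.2/3.302 = 24.0 W/m.
Coated: R = R_cond + R_conv = 1.940 m·K/W; Q = 79.2/1.940 = 40.8 W/m.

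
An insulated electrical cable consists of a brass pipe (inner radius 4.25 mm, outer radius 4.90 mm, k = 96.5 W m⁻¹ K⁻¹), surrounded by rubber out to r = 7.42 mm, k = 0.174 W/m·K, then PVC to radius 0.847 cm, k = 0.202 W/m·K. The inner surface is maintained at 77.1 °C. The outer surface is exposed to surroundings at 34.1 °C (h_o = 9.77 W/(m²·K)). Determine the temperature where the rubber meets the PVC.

T = 70.3 °C

Series thermal resistances, inner to outer:
  R'_brass = ln(0.00490/0.00425)/(2πk) = 0.1423/(2π·96.5) = 2.347×10^-4 m·K/W
  R'_rubber = ln(0.00742/0.00490)/(2πk) = 0.4149/(2π·0.174) = 0.3795 m·K/W
  R'_PVC = ln(0.00847/0.00742)/(2πk) = 0.1324/(2π·0.202) = 0.1043 m·K/W
  R'_conv,out = 1/(2πr h) = 1/(2π·0.00847·9.77) = 1.923 m·K/W
ΣR = 2.347×10^-4 + 0.3795 + 0.1043 + 1.923 = 2.407 m·K/W
Q' = ΔT/ΣR = (77.1 °C − 34.1 °C)/2.407 = 17.86 W/m
From the inner boundary to the rubber/PVC interface, ΣR_partial = 0.3797 m·K/W.
T_interface = T_in − Q'·ΣR_partial = 77.1 °C − (17.86)(0.3797) = 70.3 °C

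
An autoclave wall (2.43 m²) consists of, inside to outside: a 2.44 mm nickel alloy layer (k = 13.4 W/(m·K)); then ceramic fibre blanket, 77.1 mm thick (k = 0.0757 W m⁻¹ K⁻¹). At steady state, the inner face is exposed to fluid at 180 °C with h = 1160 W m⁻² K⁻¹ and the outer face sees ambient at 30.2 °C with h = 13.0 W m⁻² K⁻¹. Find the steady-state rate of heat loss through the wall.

Series thermal resistances, inner to outer:
  R_conv,in = 1/(hA) = 1/(1160·2.43) = 3.548×10^-4 K/W
  R_nickel alloy = L/(kA) = 0.00244/(13.4·2.43) = 7.493×10^-5 K/W
  R_ceramic fibre blanket = L/(kA) = 0.0771/(0.0757·2.43) = 0.4191 K/W
  R_conv,out = 1/(hA) = 1/(13.0·2.43) = 0.03166 K/W
ΣR = 3.548×10^-4 + 7.493×10^-5 + 0.4191 + 0.03166 = 0.4512 K/W
Q = ΔT/ΣR = (180 °C − 30.2 °C)/0.4512 = 332 W

Q = 332 W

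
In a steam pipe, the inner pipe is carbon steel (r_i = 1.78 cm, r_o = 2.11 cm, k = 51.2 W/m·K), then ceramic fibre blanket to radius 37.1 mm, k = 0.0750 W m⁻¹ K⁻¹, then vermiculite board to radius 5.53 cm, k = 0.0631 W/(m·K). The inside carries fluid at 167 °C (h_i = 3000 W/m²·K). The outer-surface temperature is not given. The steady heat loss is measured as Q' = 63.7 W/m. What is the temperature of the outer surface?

T_out = 26.4 °C

Sum the resistances:
  R'_conv,in = 1/(2πr h) = 1/(2π·0.0178·3000) = 0.002980 m·K/W
  R'_carbon steel = ln(0.0211/0.0178)/(2πk) = 0.1701/(2π·51.2) = 5.287×10^-4 m·K/W
  R'_ceramic fibre blanket = ln(0.0371/0.0211)/(2πk) = 0.5643/(2π·0.0750) = 1.198 m·K/W
  R'_vermiculite board = ln(0.0553/0.0371)/(2πk) = 0.3992/(2π·0.0631) = 1.007 m·K/W
ΣR = 2.208 m·K/W
ΔT = Q'·ΣR = 63.7 × 2.208 = 140.6 K
Heat flows outward, so T_out = T_in − ΔT = 167 − 140.6 = 26.4 °C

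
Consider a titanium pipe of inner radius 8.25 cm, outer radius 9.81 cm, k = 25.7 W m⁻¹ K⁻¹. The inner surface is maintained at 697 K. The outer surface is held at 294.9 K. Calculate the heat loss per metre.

Q' = 2πk·ΔT/ln(r₂/r₁) = 2π × 25.7 × 402.1 / ln(0.0981/0.0825) = 3.75×10^5 W/m

Q' = 375 kW/m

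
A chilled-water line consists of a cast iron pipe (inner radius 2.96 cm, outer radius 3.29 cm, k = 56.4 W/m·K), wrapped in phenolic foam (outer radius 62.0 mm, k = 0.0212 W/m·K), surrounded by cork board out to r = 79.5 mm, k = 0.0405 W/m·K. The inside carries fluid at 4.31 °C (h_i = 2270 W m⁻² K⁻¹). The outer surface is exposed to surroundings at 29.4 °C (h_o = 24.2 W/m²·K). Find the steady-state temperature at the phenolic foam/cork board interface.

T = 24.8 °C

Series thermal resistances, inner to outer:
  R'_conv,in = 1/(2πr h) = 1/(2π·0.0296·2270) = 0.002369 m·K/W
  R'_cast iron = ln(0.0329/0.0296)/(2πk) = 0.1057/(2π·56.4) = 2.983×10^-4 m·K/W
  R'_phenolic foam = ln(0.0620/0.0329)/(2πk) = 0.6337/(2π·0.0212) = 4.757 m·K/W
  R'_cork board = ln(0.0795/0.0620)/(2πk) = 0.2486/(2π·0.0405) = 0.9770 m·K/W
  R'_conv,out = 1/(2πr h) = 1/(2π·0.0795·24.2) = 0.08273 m·K/W
ΣR = 0.002369 + 2.983×10^-4 + 4.757 + 0.9770 + 0.08273 = 5.819 m·K/W
Q' = ΔT/ΣR = (4.31 °C − 29.4 °C)/5.819 = -4.312 W/m
From the inner boundary to the phenolic foam/cork board interface, ΣR_partial = 4.760 m·K/W.
T_interface = T_in − Q'·ΣR_partial = 4.31 °C − (-4.312)(4.760) = 24.8 °C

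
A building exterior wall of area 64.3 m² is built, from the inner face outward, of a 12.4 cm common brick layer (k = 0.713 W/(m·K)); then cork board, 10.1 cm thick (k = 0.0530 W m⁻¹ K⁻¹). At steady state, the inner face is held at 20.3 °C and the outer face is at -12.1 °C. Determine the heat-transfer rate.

Q = 1000 W

Resistance network (inner→outer):
  R_common brick = L/(kA) = 0.124/(0.713·64.3) = 0.002705 K/W
  R_cork board = L/(kA) = 0.101/(0.0530·64.3) = 0.02964 K/W
ΣR = 0.002705 + 0.02964 = 0.03234 K/W
Q = ΔT/ΣR = (20.3 °C − -12.1 °C)/0.03234 = 1000 W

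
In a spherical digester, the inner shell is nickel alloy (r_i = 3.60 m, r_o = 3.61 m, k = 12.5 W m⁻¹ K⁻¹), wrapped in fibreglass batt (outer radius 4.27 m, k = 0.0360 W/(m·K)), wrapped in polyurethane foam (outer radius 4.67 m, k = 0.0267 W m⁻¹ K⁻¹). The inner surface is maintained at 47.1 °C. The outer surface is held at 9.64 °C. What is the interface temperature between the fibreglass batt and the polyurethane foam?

T = 24.1 °C

Resistance network (inner→outer):
  R_nickel alloy = (1/3.60 − 1/3.61)/(4πk) = 7.695×10^-4/(4π·12.5) = 4.899×10^-6 K/W
  R_fibreglass batt = (1/3.61 − 1/4.27)/(4πk) = 0.04282/(4π·0.0360) = 0.09464 K/W
  R_polyurethane foam = (1/4.27 − 1/4.67)/(4πk) = 0.02006/(4π·0.0267) = 0.05979 K/W
ΣR = 4.899×10^-6 + 0.09464 + 0.05979 = 0.1544 K/W
Q = ΔT/ΣR = (47.1 °C − 9.64 °C)/0.1544 = 242.6 W
From the inner boundary to the fibreglass batt/polyurethane foam interface, ΣR_partial = 0.09464 K/W.
T_interface = T_in − Q·ΣR_partial = 47.1 °C − (242.6)(0.09464) = 24.1 °C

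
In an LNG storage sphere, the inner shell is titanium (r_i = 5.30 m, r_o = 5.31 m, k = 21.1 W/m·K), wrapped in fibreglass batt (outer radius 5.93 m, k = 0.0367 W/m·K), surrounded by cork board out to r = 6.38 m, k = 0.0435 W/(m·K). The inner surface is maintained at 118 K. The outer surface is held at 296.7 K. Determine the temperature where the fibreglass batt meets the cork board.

T = 236.4 K

Treat each layer as a resistance in series:
  R_titanium = (1/5.30 − 1/5.31)/(4πk) = 3.553×10^-4/(4π·21.1) = 1.340×10^-6 K/W
  R_fibreglass batt = (1/5.31 − 1/5.93)/(4πk) = 0.01969/(4π·0.0367) = 0.04269 K/W
  R_cork board = (1/5.93 − 1/6.38)/(4πk) = 0.01189/(4π·0.0435) = 0.02176 K/W
ΣR = 1.340×10^-6 + 0.04269 + 0.02176 = 0.06445 K/W
Q = ΔT/ΣR = (118 K − 296.7 K)/0.06445 = -2773 W
From the inner boundary to the fibreglass batt/cork board interface, ΣR_partial = 0.04269 K/W.
T_interface = T_in − Q·ΣR_partial = 118 K − (-2773)(0.04269) = 236.4 K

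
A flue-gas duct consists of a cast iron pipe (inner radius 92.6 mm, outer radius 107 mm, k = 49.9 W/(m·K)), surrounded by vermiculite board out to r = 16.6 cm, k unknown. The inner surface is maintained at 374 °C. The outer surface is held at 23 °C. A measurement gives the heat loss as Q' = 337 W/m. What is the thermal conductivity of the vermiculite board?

ΣR = ΔT/Q' = |374 − 23|/337 = 1.042 m·K/W
Known resistances:
  R'_cast iron = ln(0.107/0.0926)/(2πk) = 0.1445/(2π·49.9) = 4.610×10^-4 m·K/W
R_vermiculite board = ΣR − ΣR_known = 1.042 − 4.610×10^-4 = 1.042 m·K/W
ln(r₂/r₁)/(2πk) = 1.042 ⇒ k = 0.4392/(2π·1.042) = 0.0671 W/m·K

k = 0.0671 W/m·K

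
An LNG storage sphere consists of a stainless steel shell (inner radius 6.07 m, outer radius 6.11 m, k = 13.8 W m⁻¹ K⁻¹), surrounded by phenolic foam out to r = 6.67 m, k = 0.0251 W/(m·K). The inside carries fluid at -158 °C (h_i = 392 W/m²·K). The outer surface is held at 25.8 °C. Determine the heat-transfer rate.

Q = 4.22 kW

Resistance network (inner→outer):
  R_conv,in = 1/(4πr²h) = 1/(4π·6.07²·392) = 5.510×10^-6 K/W
  R_stainless steel = (1/6.07 − 1/6.11)/(4πk) = 0.001079/(4π·13.8) = 6.219×10^-6 K/W
  R_phenolic foam = (1/6.11 − 1/6.67)/(4πk) = 0.01374/(4π·0.0251) = 0.04356 K/W
ΣR = 5.510×10^-6 + 6.219×10^-6 + 0.04356 = 0.04357 K/W
Q = ΔT/ΣR = (-158 °C − 25.8 °C)/0.04357 = -4220 W
(Negative Q ⇒ heat flows inward; heat gain = 4220 W.)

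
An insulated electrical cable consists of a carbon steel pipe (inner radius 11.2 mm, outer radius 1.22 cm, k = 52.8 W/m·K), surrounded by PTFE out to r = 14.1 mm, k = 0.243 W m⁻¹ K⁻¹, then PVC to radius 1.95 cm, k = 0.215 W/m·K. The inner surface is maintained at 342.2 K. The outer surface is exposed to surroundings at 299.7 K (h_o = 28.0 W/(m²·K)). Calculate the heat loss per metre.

Treat each layer as a resistance in series:
  R'_carbon steel = ln(0.0122/0.0112)/(2πk) = 0.08552/(2π·52.8) = 2.578×10^-4 m·K/W
  R'_PTFE = ln(0.0141/0.0122)/(2πk) = 0.1447/(2π·0.243) = 0.09480 m·K/W
  R'_PVC = ln(0.0195/0.0141)/(2πk) = 0.3242/(2π·0.215) = 0.2400 m·K/W
  R'_conv,out = 1/(2πr h) = 1/(2π·0.0195·28.0) = 0.2915 m·K/W
ΣR = 2.578×10^-4 + 0.09480 + 0.2400 + 0.2915 = 0.6266 m·K/W
Q' = ΔT/ΣR = (342.2 K − 299.7 K)/0.6266 = 67.8 W/m

Q' = 67.8 W/m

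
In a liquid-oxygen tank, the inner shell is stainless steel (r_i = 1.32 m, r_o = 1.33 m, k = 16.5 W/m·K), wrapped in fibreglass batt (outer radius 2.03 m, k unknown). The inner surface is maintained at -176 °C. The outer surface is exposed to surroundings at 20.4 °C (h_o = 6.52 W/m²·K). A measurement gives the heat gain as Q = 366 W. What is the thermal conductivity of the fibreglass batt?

k = 0.0387 W/m·K

ΣR = ΔT/Q = |-176 − 20.4|/366 = 0.5366 K/W
Known resistances:
  R_stainless steel = (1/1.32 − 1/1.33)/(4πk) = 0.005696/(4π·16.5) = 2.747×10^-5 K/W
  R_conv,out = 1/(4πr²h) = 1/(4π·2.03²·6.52) = 0.002962 K/W
R_fibreglass batt = ΣR − ΣR_known = 0.5366 − 0.002989 = 0.5336 K/W
(1/r₁−1/r₂)/(4πk) = 0.5336 ⇒ k = 0.2593/(4π·0.5336) = 0.0387 W/m·K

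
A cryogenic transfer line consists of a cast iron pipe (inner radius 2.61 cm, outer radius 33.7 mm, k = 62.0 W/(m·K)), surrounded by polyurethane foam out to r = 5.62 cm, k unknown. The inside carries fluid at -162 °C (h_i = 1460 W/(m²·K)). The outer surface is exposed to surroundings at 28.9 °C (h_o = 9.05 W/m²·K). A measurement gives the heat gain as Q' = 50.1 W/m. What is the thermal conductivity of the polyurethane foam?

ΣR = ΔT/Q' = |-162 − 28.9|/50.1 = 3.810 m·K/W
Known resistances:
  R'_conv,in = 1/(2πr h) = 1/(2π·0.0261·1460) = 0.004177 m·K/W
  R'_cast iron = ln(0.0337/0.0261)/(2πk) = 0.2556/(2π·62.0) = 6.560×10^-4 m·K/W
  R'_conv,out = 1/(2πr h) = 1/(2π·0.0562·9.05) = 0.3129 m·K/W
R_polyurethane foam = ΣR − ΣR_known = 3.810 − 0.3177 = 3.492 m·K/W
ln(r₂/r₁)/(2πk) = 3.492 ⇒ k = 0.5114/(2π·3.492) = 0.0233 W/m·K

k = 0.0233 W/m·K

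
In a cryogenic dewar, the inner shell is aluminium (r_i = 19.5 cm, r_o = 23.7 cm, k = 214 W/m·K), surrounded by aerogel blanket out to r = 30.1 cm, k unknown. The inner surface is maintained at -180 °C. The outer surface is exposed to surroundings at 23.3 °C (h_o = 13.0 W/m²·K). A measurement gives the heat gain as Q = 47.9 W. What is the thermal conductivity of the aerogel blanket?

ΣR = ΔT/Q = |-180 − 23.3|/47.9 = 4.244 K/W
Known resistances:
  R_aluminium = (1/0.195 − 1/0.237)/(4πk) = 0.9088/(4π·214) = 3.379×10^-4 K/W
  R_conv,out = 1/(4πr²h) = 1/(4π·0.301²·13.0) = 0.06756 K/W
R_aerogel blanket = ΣR − ΣR_known = 4.244 − 0.06790 = 4.176 K/W
(1/r₁−1/r₂)/(4πk) = 4.176 ⇒ k = 0.8972/(4π·4.176) = 0.0171 W/m·K

k = 0.0171 W/m·K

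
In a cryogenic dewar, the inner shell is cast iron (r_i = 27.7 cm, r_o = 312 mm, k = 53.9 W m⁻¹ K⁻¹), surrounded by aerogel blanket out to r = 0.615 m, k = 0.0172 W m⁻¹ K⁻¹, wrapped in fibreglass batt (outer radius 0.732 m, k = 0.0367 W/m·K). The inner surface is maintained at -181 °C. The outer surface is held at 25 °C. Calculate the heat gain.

Q = 26.2 W

Treat each layer as a resistance in series:
  R_cast iron = (1/0.277 − 1/0.312)/(4πk) = 0.4050/(4π·53.9) = 5.979×10^-4 K/W
  R_aerogel blanket = (1/0.312 − 1/0.615)/(4πk) = 1.579/(4π·0.0172) = 7.306 K/W
  R_fibreglass batt = (1/0.615 − 1/0.732)/(4πk) = 0.2599/(4π·0.0367) = 0.5635 K/W
ΣR = 5.979×10^-4 + 7.306 + 0.5635 = 7.870 K/W
Q = ΔT/ΣR = (-181 °C − 25 °C)/7.870 = -26.2 W
(Negative Q ⇒ heat flows inward; heat gain = 26.2 W.)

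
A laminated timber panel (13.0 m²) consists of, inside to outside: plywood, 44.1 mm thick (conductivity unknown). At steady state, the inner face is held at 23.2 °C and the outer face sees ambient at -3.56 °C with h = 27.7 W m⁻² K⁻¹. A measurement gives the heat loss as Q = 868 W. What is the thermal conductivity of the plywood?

ΣR = ΔT/Q = |23.2 − -3.56|/868 = 0.03083 K/W
Known resistances:
  R_conv,out = 1/(hA) = 1/(27.7·13.0) = 0.002777 K/W
R_plywood = ΣR − ΣR_known = 0.03083 − 0.002777 = 0.02805 K/W
L/(kA) = 0.02805 ⇒ k = 0.0441/(0.02805·13.0) = 0.121 W/m·K

k = 0.121 W/m·K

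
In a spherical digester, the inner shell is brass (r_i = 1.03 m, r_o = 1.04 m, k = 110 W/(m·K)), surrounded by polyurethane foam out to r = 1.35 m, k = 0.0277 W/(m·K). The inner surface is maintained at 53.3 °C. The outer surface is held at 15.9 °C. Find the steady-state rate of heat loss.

Treat each layer as a resistance in series:
  R_brass = (1/1.03 − 1/1.04)/(4πk) = 0.009335/(4π·110) = 6.753×10^-6 K/W
  R_polyurethane foam = (1/1.04 − 1/1.35)/(4πk) = 0.2208/(4π·0.0277) = 0.6343 K/W
ΣR = 6.753×10^-6 + 0.6343 = 0.6343 K/W
Q = ΔT/ΣR = (53.3 °C − 15.9 °C)/0.6343 = 59.0 W

Q = 59.0 W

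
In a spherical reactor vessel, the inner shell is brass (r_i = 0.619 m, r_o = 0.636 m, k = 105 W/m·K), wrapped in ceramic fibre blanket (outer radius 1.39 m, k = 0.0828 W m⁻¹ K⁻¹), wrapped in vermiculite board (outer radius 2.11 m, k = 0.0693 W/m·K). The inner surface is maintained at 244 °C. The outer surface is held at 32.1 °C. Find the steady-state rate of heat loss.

Series thermal resistances, inner to outer:
  R_brass = (1/0.619 − 1/0.636)/(4πk) = 0.04318/(4π·105) = 3.273×10^-5 K/W
  R_ceramic fibre blanket = (1/0.636 − 1/1.39)/(4πk) = 0.8529/(4π·0.0828) = 0.8197 K/W
  R_vermiculite board = (1/1.39 − 1/2.11)/(4πk) = 0.2455/(4π·0.0693) = 0.2819 K/W
ΣR = 3.273×10^-5 + 0.8197 + 0.2819 = 1.102 K/W
Q = ΔT/ΣR = (244 °C − 32.1 °C)/1.102 = 192 W

Q = 192 W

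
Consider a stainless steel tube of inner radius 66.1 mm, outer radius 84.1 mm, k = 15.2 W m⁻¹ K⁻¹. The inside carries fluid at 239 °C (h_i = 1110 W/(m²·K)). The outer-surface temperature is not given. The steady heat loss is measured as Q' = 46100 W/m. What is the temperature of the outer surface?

Series resistances:
  R'_conv,in = 1/(2πr h) = 1/(2π·0.0661·1110) = 0.002169 m·K/W
  R'_stainless steel = ln(0.0841/0.0661)/(2πk) = 0.2408/(2π·15.2) = 0.002522 m·K/W
ΣR = 0.004691 m·K/W
ΔT = Q'·ΣR = 46100 × 0.004691 = 216.3 K
Heat flows outward, so T_out = T_in − ΔT = 239 − 216.3 = 22.7 °C

T_out = 22.7 °C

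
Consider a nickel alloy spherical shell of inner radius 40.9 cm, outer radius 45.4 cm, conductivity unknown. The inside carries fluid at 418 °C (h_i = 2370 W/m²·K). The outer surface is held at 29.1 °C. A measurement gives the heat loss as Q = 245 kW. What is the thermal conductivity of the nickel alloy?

ΣR = ΔT/Q = |418 − 29.1|/2.45×10^5 = 0.001587 K/W
Known resistances:
  R_conv,in = 1/(4πr²h) = 1/(4π·0.409²·2370) = 2.007×10^-4 K/W
R_nickel alloy = ΣR − ΣR_known = 0.001587 − 2.007×10^-4 = 0.001386 K/W
(1/r₁−1/r₂)/(4πk) = 0.001386 ⇒ k = 0.2423/(4π·0.001386) = 13.9 W/m·K

k = 13.9 W/m·K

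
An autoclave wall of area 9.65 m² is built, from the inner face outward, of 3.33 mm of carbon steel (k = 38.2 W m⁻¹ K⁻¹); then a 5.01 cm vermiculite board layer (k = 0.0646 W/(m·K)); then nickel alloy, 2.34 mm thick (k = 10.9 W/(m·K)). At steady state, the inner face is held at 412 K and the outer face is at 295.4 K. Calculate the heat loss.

Treat each layer as a resistance in series:
  R_carbon steel = L/(kA) = 0.00333/(38.2·9.65) = 9.033×10^-6 K/W
  R_vermiculite board = L/(kA) = 0.0501/(0.0646·9.65) = 0.08037 K/W
  R_nickel alloy = L/(kA) = 0.00234/(10.9·9.65) = 2.225×10^-5 K/W
ΣR = 9.033×10^-6 + 0.08037 + 2.225×10^-5 = 0.08040 K/W
Q = ΔT/ΣR = (412 K − 295.4 K)/0.08040 = 1450 W

Q = 1450 W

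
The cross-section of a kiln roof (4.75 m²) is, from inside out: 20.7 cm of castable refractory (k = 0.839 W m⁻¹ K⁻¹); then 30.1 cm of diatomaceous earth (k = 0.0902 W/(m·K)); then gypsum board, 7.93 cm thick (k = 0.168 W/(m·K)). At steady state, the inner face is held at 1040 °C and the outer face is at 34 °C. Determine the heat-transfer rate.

Q = 1180 W

Resistance network (inner→outer):
  R_castable refractory = L/(kA) = 0.207/(0.839·4.75) = 0.05194 K/W
  R_diatomaceous earth = L/(kA) = 0.301/(0.0902·4.75) = 0.7025 K/W
  R_gypsum board = L/(kA) = 0.0793/(0.168·4.75) = 0.09937 K/W
ΣR = 0.05194 + 0.7025 + 0.09937 = 0.8538 K/W
Q = ΔT/ΣR = (1040 °C − 34 °C)/0.8538 = 1180 W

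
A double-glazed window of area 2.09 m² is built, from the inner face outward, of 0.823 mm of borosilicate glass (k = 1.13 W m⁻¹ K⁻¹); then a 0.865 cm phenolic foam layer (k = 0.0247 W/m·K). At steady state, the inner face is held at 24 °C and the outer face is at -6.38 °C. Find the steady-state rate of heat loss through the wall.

Q = 181 W

Treat each layer as a resistance in series:
  R_borosilicate glass = L/(kA) = 8.23×10^-4/(1.13·2.09) = 3.485×10^-4 K/W
  R_phenolic foam = L/(kA) = 0.00865/(0.0247·2.09) = 0.1676 K/W
ΣR = 3.485×10^-4 + 0.1676 = 0.1679 K/W
Q = ΔT/ΣR = (24 °C − -6.38 °C)/0.1679 = 181 W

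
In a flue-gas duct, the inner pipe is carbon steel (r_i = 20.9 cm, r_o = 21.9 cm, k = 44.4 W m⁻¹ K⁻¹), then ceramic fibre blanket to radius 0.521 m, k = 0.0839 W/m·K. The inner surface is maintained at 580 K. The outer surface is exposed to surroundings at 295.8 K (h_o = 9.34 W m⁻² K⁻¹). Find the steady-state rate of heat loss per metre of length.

Q' = 169 W/m

Resistance network (inner→outer):
  R'_carbon steel = ln(0.219/0.209)/(2πk) = 0.04674/(2π·44.4) = 1.675×10^-4 m·K/W
  R'_ceramic fibre blanket = ln(0.521/0.219)/(2πk) = 0.8667/(2π·0.0839) = 1.644 m·K/W
  R'_conv,out = 1/(2πr h) = 1/(2π·0.521·9.34) = 0.03271 m·K/W
ΣR = 1.675×10^-4 + 1.644 + 0.03271 = 1.677 m·K/W
Q' = ΔT/ΣR = (580 K − 295.8 K)/1.677 = 169 W/m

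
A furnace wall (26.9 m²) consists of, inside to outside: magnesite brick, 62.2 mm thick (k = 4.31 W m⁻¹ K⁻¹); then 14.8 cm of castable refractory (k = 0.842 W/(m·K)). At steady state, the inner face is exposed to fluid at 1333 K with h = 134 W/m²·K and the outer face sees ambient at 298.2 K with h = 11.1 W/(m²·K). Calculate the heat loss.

Q = 96700 W

Treat each layer as a resistance in series:
  R_conv,in = 1/(hA) = 1/(134·26.9) = 2.774×10^-4 K/W
  R_magnesite brick = L/(kA) = 0.0622/(4.31·26.9) = 5.365×10^-4 K/W
  R_castable refractory = L/(kA) = 0.148/(0.842·26.9) = 0.006534 K/W
  R_conv,out = 1/(hA) = 1/(11.1·26.9) = 0.003349 K/W
ΣR = 2.774×10^-4 + 5.365×10^-4 + 0.006534 + 0.003349 = 0.01070 K/W
Q = ΔT/ΣR = (1333 K − 298.2 K)/0.01070 = 96700 W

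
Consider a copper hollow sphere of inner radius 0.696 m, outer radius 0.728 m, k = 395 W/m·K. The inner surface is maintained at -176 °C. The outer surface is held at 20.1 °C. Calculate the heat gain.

Q = 4πk·ΔT/(1/r₁ − 1/r₂) = 4π × 395 × 196.1 / (1/0.696 − 1/0.728) = 1.54×10^7 W

Q = 15400 kW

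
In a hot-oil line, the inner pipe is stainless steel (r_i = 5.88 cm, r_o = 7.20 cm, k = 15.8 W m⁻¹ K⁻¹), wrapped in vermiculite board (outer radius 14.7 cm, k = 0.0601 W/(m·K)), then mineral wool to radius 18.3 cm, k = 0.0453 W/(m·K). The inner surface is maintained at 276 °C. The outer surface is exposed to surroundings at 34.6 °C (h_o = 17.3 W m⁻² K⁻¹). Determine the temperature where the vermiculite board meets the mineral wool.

Treat each layer as a resistance in series:
  R'_stainless steel = ln(0.0720/0.0588)/(2πk) = 0.2025/(2π·15.8) = 0.002040 m·K/W
  R'_vermiculite board = ln(0.147/0.0720)/(2πk) = 0.7138/(2π·0.0601) = 1.890 m·K/W
  R'_mineral wool = ln(0.183/0.147)/(2πk) = 0.2191/(2π·0.0453) = 0.7696 m·K/W
  R'_conv,out = 1/(2πr h) = 1/(2π·0.183·17.3) = 0.05027 m·K/W
ΣR = 0.002040 + 1.890 + 0.7696 + 0.05027 = 2.712 m·K/W
Q' = ΔT/ΣR = (276 °C − 34.6 °C)/2.712 = 89.01 W/m
From the inner boundary to the vermiculite board/mineral wool interface, ΣR_partial = 1.892 m·K/W.
T_interface = T_in − Q'·ΣR_partial = 276 °C − (89.01)(1.892) = 108 °C

T = 108 °C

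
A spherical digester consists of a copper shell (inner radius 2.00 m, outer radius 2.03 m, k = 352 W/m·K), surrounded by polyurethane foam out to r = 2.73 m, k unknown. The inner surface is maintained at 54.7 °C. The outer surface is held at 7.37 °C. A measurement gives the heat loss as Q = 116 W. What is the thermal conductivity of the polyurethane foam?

ΣR = ΔT/Q = |54.7 − 7.37|/116 = 0.4080 K/W
Known resistances:
  R_copper = (1/2.00 − 1/2.03)/(4πk) = 0.007389/(4π·352) = 1.670×10^-6 K/W
R_polyurethane foam = ΣR − ΣR_known = 0.4080 − 1.670×10^-6 = 0.4080 K/W
(1/r₁−1/r₂)/(4πk) = 0.4080 ⇒ k = 0.1263/(4π·0.4080) = 0.0246 W/m·K

k = 0.0246 W/m·K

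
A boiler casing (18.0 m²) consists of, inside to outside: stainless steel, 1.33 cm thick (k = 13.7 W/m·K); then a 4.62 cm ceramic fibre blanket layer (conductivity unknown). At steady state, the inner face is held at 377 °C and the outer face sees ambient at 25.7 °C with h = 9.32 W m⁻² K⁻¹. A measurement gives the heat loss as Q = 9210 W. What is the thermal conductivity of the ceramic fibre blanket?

ΣR = ΔT/Q = |377 − 25.7|/9210 = 0.03814 K/W
Known resistances:
  R_stainless steel = L/(kA) = 0.0133/(13.7·18.0) = 5.393×10^-5 K/W
  R_conv,out = 1/(hA) = 1/(9.32·18.0) = 0.005961 K/W
R_ceramic fibre blanket = ΣR − ΣR_known = 0.03814 − 0.006015 = 0.03213 K/W
L/(kA) = 0.03213 ⇒ k = 0.0462/(0.03213·18.0) = 0.0799 W/m·K

k = 0.0799 W/m·K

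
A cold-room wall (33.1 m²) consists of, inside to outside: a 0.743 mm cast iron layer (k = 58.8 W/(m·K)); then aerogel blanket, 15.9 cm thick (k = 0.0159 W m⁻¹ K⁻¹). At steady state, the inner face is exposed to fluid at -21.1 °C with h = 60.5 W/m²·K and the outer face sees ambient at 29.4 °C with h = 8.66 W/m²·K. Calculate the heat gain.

Q = 165 W

Treat each layer as a resistance in series:
  R_conv,in = 1/(hA) = 1/(60.5·33.1) = 4.994×10^-4 K/W
  R_cast iron = L/(kA) = 7.43×10^-4/(58.8·33.1) = 3.818×10^-7 K/W
  R_aerogel blanket = L/(kA) = 0.159/(0.0159·33.1) = 0.3021 K/W
  R_conv,out = 1/(hA) = 1/(8.66·33.1) = 0.003489 K/W
ΣR = 4.994×10^-4 + 3.818×10^-7 + 0.3021 + 0.003489 = 0.3061 K/W
Q = ΔT/ΣR = (-21.1 °C − 29.4 °C)/0.3061 = -165 W
(Negative Q ⇒ heat flows inward; heat gain = 165 W.)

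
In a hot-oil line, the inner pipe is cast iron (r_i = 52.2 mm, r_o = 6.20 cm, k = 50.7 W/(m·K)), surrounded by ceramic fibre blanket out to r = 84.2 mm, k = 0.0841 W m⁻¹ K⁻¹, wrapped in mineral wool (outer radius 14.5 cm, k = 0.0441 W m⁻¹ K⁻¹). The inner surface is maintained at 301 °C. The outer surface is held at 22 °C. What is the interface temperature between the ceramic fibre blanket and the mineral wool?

T = 237 °C

Resistance network (inner→outer):
  R'_cast iron = ln(0.0620/0.0522)/(2πk) = 0.1721/(2π·50.7) = 5.401×10^-4 m·K/W
  R'_ceramic fibre blanket = ln(0.0842/0.0620)/(2πk) = 0.3061/(2π·0.0841) = 0.5792 m·K/W
  R'_mineral wool = ln(0.145/0.0842)/(2πk) = 0.5435/(2π·0.0441) = 1.962 m·K/W
ΣR = 5.401×10^-4 + 0.5792 + 1.962 = 2.542 m·K/W
Q' = ΔT/ΣR = (301 °C − 22 °C)/2.542 = 109.8 W/m
From the inner boundary to the ceramic fibre blanket/mineral wool interface, ΣR_partial = 0.5797 m·K/W.
T_interface = T_in − Q'·ΣR_partial = 301 °C − (109.8)(0.5797) = 237 °C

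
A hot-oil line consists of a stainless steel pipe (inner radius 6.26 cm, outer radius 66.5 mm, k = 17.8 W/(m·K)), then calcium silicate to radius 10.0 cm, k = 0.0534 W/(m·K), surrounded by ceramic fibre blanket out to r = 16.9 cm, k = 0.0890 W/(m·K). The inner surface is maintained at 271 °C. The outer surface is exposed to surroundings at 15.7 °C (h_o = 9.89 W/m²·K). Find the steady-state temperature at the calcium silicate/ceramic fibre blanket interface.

T = 133 °C

Resistance network (inner→outer):
  R'_stainless steel = ln(0.0665/0.0626)/(2πk) = 0.06044/(2π·17.8) = 5.404×10^-4 m·K/W
  R'_calcium silicate = ln(0.100/0.0665)/(2πk) = 0.4080/(2π·0.0534) = 1.216 m·K/W
  R'_ceramic fibre blanket = ln(0.169/0.100)/(2πk) = 0.5247/(2π·0.0890) = 0.9383 m·K/W
  R'_conv,out = 1/(2πr h) = 1/(2π·0.169·9.89) = 0.09522 m·K/W
ΣR = 5.404×10^-4 + 1.216 + 0.9383 + 0.09522 = 2.250 m·K/W
Q' = ΔT/ΣR = (271 °C − 15.7 °C)/2.250 = 113.5 W/m
From the inner boundary to the calcium silicate/ceramic fibre blanket interface, ΣR_partial = 1.217 m·K/W.
T_interface = T_in − Q'·ΣR_partial = 271 °C − (113.5)(1.217) = 133 °C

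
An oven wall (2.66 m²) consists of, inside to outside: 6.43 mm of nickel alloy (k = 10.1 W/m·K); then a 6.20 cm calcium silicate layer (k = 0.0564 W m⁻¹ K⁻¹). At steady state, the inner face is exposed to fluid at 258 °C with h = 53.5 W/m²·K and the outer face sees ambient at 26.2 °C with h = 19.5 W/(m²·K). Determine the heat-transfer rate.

Resistance network (inner→outer):
  R_conv,in = 1/(hA) = 1/(53.5·2.66) = 0.007027 K/W
  R_nickel alloy = L/(kA) = 0.00643/(10.1·2.66) = 2.393×10^-4 K/W
  R_calcium silicate = L/(kA) = 0.0620/(0.0564·2.66) = 0.4133 K/W
  R_conv,out = 1/(hA) = 1/(19.5·2.66) = 0.01928 K/W
ΣR = 0.007027 + 2.393×10^-4 + 0.4133 + 0.01928 = 0.4398 K/W
Q = ΔT/ΣR = (258 °C − 26.2 °C)/0.4398 = 527 W

Q = 527 W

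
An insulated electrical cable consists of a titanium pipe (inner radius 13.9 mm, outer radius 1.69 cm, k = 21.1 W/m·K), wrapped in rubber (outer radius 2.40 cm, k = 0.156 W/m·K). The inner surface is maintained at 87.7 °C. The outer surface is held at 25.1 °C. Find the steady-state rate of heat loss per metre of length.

Treat each layer as a resistance in series:
  R'_titanium = ln(0.0169/0.0139)/(2πk) = 0.1954/(2π·21.1) = 0.001474 m·K/W
  R'_rubber = ln(0.0240/0.0169)/(2πk) = 0.3507/(2π·0.156) = 0.3578 m·K/W
ΣR = 0.001474 + 0.3578 = 0.3593 m·K/W
Q' = ΔT/ΣR = (87.7 °C − 25.1 °C)/0.3593 = 174 W/m

Q' = 174 W/m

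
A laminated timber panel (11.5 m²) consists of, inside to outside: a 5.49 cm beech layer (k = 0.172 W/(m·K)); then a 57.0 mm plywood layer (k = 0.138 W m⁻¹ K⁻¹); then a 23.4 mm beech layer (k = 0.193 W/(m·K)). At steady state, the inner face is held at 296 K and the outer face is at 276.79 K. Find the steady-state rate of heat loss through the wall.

Q = 259 W

Resistance network (inner→outer):
  R_beech = L/(kA) = 0.0549/(0.172·11.5) = 0.02776 K/W
  R_plywood = L/(kA) = 0.0570/(0.138·11.5) = 0.03592 K/W
  R_beech = L/(kA) = 0.0234/(0.193·11.5) = 0.01054 K/W
ΣR = 0.02776 + 0.03592 + 0.01054 = 0.07422 K/W
Q = ΔT/ΣR = (296 K − 276.79 K)/0.07422 = 259 W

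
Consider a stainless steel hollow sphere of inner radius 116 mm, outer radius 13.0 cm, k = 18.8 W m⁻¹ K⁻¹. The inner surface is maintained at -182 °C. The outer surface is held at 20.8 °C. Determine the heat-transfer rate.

Q = 4πk·ΔT/(1/r₁ − 1/r₂) = 4π × 18.8 × 202.8 / (1/0.116 − 1/0.130) = 51600 W

Q = 51.6 kW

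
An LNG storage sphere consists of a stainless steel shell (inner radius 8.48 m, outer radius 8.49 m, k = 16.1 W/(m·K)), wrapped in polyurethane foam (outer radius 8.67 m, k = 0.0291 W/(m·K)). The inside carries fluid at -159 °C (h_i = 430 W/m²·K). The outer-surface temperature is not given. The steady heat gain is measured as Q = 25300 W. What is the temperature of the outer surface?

T_out = 10.3 °C

Sum the resistances:
  R_conv,in = 1/(4πr²h) = 1/(4π·8.48²·430) = 2.574×10^-6 K/W
  R_stainless steel = (1/8.48 − 1/8.49)/(4πk) = 1.389×10^-4/(4π·16.1) = 6.865×10^-7 K/W
  R_polyurethane foam = (1/8.49 − 1/8.67)/(4πk) = 0.002445/(4π·0.0291) = 0.006687 K/W
ΣR = 0.006690 K/W
ΔT = Q·ΣR = 25300 × 0.006690 = 169.3 K
Heat flows inward, so T_out = T_in + ΔT = -159 + 169.3 = 10.3 °C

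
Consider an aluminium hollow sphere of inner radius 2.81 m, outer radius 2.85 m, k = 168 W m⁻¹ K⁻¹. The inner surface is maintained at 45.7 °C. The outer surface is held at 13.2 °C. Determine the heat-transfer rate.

Q = 4πk·ΔT/(1/r₁ − 1/r₂) = 4π × 168 × 32.5 / (1/2.81 − 1/2.85) = 1.37×10^7 W

Q = 13700 kW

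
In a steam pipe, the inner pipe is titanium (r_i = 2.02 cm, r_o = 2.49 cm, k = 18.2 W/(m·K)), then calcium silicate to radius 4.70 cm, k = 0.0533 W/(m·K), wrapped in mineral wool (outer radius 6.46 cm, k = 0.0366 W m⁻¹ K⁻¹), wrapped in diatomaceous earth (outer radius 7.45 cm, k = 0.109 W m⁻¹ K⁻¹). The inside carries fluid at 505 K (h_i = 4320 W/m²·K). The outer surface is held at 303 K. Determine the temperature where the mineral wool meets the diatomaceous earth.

T = 315.0 K

Resistance network (inner→outer):
  R'_conv,in = 1/(2πr h) = 1/(2π·0.0202·4320) = 0.001824 m·K/W
  R'_titanium = ln(0.0249/0.0202)/(2πk) = 0.2092/(2π·18.2) = 0.001829 m·K/W
  R'_calcium silicate = ln(0.0470/0.0249)/(2πk) = 0.6353/(2π·0.0533) = 1.897 m·K/W
  R'_mineral wool = ln(0.0646/0.0470)/(2πk) = 0.3181/(2π·0.0366) = 1.383 m·K/W
  R'_diatomaceous earth = ln(0.0745/0.0646)/(2πk) = 0.1426/(2π·0.109) = 0.2082 m·K/W
ΣR = 0.001824 + 0.001829 + 1.897 + 1.383 + 0.2082 = 3.492 m·K/W
Q' = ΔT/ΣR = (505 K − 303 K)/3.492 = 57.85 W/m
From the inner boundary to the mineral wool/diatomaceous earth interface, ΣR_partial = 3.284 m·K/W.
T_interface = T_in − Q'·ΣR_partial = 505 K − (57.85)(3.284) = 315.0 K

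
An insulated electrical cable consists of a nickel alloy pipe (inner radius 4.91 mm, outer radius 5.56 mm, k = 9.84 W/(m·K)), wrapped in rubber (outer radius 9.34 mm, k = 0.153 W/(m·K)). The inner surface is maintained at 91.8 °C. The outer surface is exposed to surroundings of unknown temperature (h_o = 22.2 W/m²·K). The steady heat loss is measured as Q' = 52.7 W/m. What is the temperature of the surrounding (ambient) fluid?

T_out = 22.8 °C

Sum the resistances:
  R'_nickel alloy = ln(0.00556/0.00491)/(2πk) = 0.1243/(2π·9.84) = 0.002011 m·K/W
  R'_rubber = ln(0.00934/0.00556)/(2πk) = 0.5187/(2π·0.153) = 0.5396 m·K/W
  R'_conv,out = 1/(2πr h) = 1/(2π·0.00934·22.2) = 0.7676 m·K/W
ΣR = 1.309 m·K/W
ΔT = Q'·ΣR = 52.7 × 1.309 = 68.98 K
Heat flows outward, so T_out = T_in − ΔT = 91.8 − 68.98 = 22.8 °C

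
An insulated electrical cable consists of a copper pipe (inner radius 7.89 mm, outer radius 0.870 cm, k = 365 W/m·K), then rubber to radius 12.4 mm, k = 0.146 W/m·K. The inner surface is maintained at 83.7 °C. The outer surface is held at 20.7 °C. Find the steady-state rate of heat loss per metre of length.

Series thermal resistances, inner to outer:
  R'_copper = ln(0.00870/0.00789)/(2πk) = 0.09773/(2π·365) = 4.261×10^-5 m·K/W
  R'_rubber = ln(0.0124/0.00870)/(2πk) = 0.3544/(2π·0.146) = 0.3863 m·K/W
ΣR = 4.261×10^-5 + 0.3863 = 0.3863 m·K/W
Q' = ΔT/ΣR = (83.7 °C − 20.7 °C)/0.3863 = 163 W/m

Q' = 163 W/m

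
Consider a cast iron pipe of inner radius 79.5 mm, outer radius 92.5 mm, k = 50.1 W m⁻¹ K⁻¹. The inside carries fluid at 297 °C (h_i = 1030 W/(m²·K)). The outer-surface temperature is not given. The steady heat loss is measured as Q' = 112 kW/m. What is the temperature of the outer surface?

Series resistances:
  R'_conv,in = 1/(2πr h) = 1/(2π·0.0795·1030) = 0.001944 m·K/W
  R'_cast iron = ln(0.0925/0.0795)/(2πk) = 0.1515/(2π·50.1) = 4.811×10^-4 m·K/W
ΣR = 0.002425 m·K/W
ΔT = Q'·ΣR = 1.12×10^5 × 0.002425 = 271.6 K
Heat flows outward, so T_out = T_in − ΔT = 297 − 271.6 = 25.4 °C

T_out = 25.4 °C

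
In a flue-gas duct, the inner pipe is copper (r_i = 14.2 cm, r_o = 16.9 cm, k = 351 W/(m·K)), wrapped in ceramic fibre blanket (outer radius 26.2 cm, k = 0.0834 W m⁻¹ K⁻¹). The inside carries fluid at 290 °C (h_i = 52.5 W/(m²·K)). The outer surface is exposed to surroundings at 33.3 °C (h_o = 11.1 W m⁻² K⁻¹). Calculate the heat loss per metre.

Resistance network (inner→outer):
  R'_conv,in = 1/(2πr h) = 1/(2π·0.142·52.5) = 0.02135 m·K/W
  R'_copper = ln(0.169/0.142)/(2πk) = 0.1741/(2π·351) = 7.893×10^-5 m·K/W
  R'_ceramic fibre blanket = ln(0.262/0.169)/(2πk) = 0.4384/(2π·0.0834) = 0.8367 m·K/W
  R'_conv,out = 1/(2πr h) = 1/(2π·0.262·11.1) = 0.05473 m·K/W
ΣR = 0.02135 + 7.893×10^-5 + 0.8367 + 0.05473 = 0.9129 m·K/W
Q' = ΔT/ΣR = (290 °C − 33.3 °C)/0.9129 = 281 W/m

Q' = 281 W/m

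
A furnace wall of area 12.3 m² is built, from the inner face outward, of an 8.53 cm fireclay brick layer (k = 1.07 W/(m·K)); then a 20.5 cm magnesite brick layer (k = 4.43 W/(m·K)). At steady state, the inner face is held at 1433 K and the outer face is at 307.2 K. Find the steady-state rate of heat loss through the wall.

Q = 110 kW

Resistance network (inner→outer):
  R_fireclay brick = L/(kA) = 0.0853/(1.07·12.3) = 0.006481 K/W
  R_magnesite brick = L/(kA) = 0.205/(4.43·12.3) = 0.003762 K/W
ΣR = 0.006481 + 0.003762 = 0.01024 K/W
Q = ΔT/ΣR = (1433 K − 307.2 K)/0.01024 = 1.10×10^5 W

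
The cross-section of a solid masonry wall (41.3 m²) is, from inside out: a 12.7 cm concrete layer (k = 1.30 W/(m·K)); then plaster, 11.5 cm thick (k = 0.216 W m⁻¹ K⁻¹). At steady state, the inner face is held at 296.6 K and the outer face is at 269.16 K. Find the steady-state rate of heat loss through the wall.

Q = 1800 W

Resistance network (inner→outer):
  R_concrete = L/(kA) = 0.127/(1.30·41.3) = 0.002365 K/W
  R_plaster = L/(kA) = 0.115/(0.216·41.3) = 0.01289 K/W
ΣR = 0.002365 + 0.01289 = 0.01526 K/W
Q = ΔT/ΣR = (296.6 K − 269.16 K)/0.01526 = 1800 W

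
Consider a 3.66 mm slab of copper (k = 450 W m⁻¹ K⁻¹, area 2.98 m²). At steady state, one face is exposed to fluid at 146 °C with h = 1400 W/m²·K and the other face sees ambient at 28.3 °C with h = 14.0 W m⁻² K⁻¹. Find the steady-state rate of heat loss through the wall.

Series thermal resistances, inner to outer:
  R_conv,in = 1/(hA) = 1/(1400·2.98) = 2.397×10^-4 K/W
  R_copper = L/(kA) = 0.00366/(450·2.98) = 2.729×10^-6 K/W
  R_conv,out = 1/(hA) = 1/(14.0·2.98) = 0.02397 K/W
ΣR = 2.397×10^-4 + 2.729×10^-6 + 0.02397 = 0.02421 K/W
Q = ΔT/ΣR = (146 °C − 28.3 °C)/0.02421 = 4860 W

Q = 4860 W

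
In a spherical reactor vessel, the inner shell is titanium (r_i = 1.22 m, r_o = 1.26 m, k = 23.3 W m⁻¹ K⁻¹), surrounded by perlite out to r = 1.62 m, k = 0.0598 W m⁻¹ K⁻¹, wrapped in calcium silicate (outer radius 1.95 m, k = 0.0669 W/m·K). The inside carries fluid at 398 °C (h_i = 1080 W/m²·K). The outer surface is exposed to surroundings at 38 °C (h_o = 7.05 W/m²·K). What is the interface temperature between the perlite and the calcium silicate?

T = 165 °C

Resistance network (inner→outer):
  R_conv,in = 1/(4πr²h) = 1/(4π·1.22²·1080) = 4.950×10^-5 K/W
  R_titanium = (1/1.22 − 1/1.26)/(4πk) = 0.02602/(4π·23.3) = 8.887×10^-5 K/W
  R_perlite = (1/1.26 − 1/1.62)/(4πk) = 0.1764/(4π·0.0598) = 0.2347 K/W
  R_calcium silicate = (1/1.62 − 1/1.95)/(4πk) = 0.1045/(4π·0.0669) = 0.1243 K/W
  R_conv,out = 1/(4πr²h) = 1/(4π·1.95²·7.05) = 0.002968 K/W
ΣR = 4.950×10^-5 + 8.887×10^-5 + 0.2347 + 0.1243 + 0.002968 = 0.3621 K/W
Q = ΔT/ΣR = (398 °C − 38 °C)/0.3621 = 994.2 W
From the inner boundary to the perlite/calcium silicate interface, ΣR_partial = 0.2348 K/W.
T_interface = T_in − Q·ΣR_partial = 398 °C − (994.2)(0.2348) = 165 °C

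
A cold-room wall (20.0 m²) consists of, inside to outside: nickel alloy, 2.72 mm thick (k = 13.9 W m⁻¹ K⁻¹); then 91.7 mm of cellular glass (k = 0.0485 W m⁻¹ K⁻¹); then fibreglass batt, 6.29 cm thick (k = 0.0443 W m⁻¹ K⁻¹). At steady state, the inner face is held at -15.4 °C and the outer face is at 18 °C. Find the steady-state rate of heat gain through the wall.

Series thermal resistances, inner to outer:
  R_nickel alloy = L/(kA) = 0.00272/(13.9·20.0) = 9.784×10^-6 K/W
  R_cellular glass = L/(kA) = 0.0917/(0.0485·20.0) = 0.09454 K/W
  R_fibreglass batt = L/(kA) = 0.0629/(0.0443·20.0) = 0.07099 K/W
ΣR = 9.784×10^-6 + 0.09454 + 0.07099 = 0.1655 K/W
Q = ΔT/ΣR = (-15.4 °C − 18 °C)/0.1655 = -202 W
(Negative Q ⇒ heat flows inward; heat gain = 202 W.)

Q = 202 W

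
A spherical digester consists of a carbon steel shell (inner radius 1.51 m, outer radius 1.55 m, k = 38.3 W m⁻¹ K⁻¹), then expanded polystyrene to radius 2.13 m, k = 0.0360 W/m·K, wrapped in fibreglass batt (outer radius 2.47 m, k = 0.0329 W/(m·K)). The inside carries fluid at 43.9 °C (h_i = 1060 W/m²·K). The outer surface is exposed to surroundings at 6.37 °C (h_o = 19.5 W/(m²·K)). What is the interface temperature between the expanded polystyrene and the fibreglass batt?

T = 17.2 °C

Treat each layer as a resistance in series:
  R_conv,in = 1/(4πr²h) = 1/(4π·1.51²·1060) = 3.293×10^-5 K/W
  R_carbon steel = (1/1.51 − 1/1.55)/(4πk) = 0.01709/(4π·38.3) = 3.551×10^-5 K/W
  R_expanded polystyrene = (1/1.55 − 1/2.13)/(4πk) = 0.1757/(4π·0.0360) = 0.3883 K/W
  R_fibreglass batt = (1/2.13 − 1/2.47)/(4πk) = 0.06463/(4π·0.0329) = 0.1563 K/W
  R_conv,out = 1/(4πr²h) = 1/(4π·2.47²·19.5) = 6.689×10^-4 K/W
ΣR = 3.293×10^-5 + 3.551×10^-5 + 0.3883 + 0.1563 + 6.689×10^-4 = 0.5453 K/W
Q = ΔT/ΣR = (43.9 °C − 6.37 °C)/0.5453 = 68.82 W
From the inner boundary to the expanded polystyrene/fibreglass batt interface, ΣR_partial = 0.3884 K/W.
T_interface = T_in − Q·ΣR_partial = 43.9 °C − (68.82)(0.3884) = 17.2 °C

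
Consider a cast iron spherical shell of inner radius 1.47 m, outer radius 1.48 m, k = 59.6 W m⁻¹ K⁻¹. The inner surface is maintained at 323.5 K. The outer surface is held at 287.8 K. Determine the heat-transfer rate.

Q = 4πk·ΔT/(1/r₁ − 1/r₂) = 4π × 59.6 × 35.7 / (1/1.47 − 1/1.48) = 5.82×10^6 W

Q = 5.82×10^6 W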